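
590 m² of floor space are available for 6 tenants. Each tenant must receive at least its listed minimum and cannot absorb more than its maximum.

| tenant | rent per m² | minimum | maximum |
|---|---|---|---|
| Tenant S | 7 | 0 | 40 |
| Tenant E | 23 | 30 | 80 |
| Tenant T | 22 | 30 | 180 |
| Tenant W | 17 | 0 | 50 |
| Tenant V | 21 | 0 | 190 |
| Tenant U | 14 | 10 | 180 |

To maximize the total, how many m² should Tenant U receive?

90

Meeting every minimum uses 0+30+30+0+0+10 = 70 m², leaving 520.
Highest rent per m² first: Tenant E 23 > Tenant T 22 > Tenant V 21 > Tenant W 17 > Tenant U 14 > Tenant S 7.
Tenant E takes 50 more to reach its cap of 80 ; 470 left.
Tenant T takes 150 more to reach its cap of 180 ; 320 left.
Tenant V: +190 to 190 (cap) ; 130 left.
Tenant W: +50 to 50 (cap) ; 80 left.
Only 80 left; Tenant U takes them to reach 90.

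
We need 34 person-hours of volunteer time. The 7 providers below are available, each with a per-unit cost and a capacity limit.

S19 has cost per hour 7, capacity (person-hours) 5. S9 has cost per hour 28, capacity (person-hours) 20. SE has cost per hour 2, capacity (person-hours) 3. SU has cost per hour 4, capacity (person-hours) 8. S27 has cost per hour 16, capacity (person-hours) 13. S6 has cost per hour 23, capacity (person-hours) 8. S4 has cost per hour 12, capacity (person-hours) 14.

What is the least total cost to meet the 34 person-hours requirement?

Cheapest first:
Take 3 from SE at 2 — need 31 more.
SU at 4: take all 8 person-hours — 23 still needed.
Take 5 from S19 at 7 — need 18 more.
S4 at 12: take all 14 person-hours — 4 still needed.
Take 4 from S27 at 16 to finish.
S6, S9: unused.
Cost = 3×2 + 8×4 + 5×7 + 14×12 + 4×16 = 305.

305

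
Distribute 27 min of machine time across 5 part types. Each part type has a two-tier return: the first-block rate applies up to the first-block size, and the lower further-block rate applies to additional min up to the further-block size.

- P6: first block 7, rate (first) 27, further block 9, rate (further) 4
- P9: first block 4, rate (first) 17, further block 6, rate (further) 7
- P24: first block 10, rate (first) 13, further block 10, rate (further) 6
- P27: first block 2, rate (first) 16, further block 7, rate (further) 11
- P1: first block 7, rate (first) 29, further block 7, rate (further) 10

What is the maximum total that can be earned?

Rank every tier by rate: P1/tier1 29 > P6/tier1 27 > P9/tier1 17 > P27/tier1 16 > P24/tier1 13 > P27/tier2 11 > P1/tier2 10 > P9/tier2 7 > P24/tier2 6 > P6/tier2 4.
P1/tier1 (29): +7 → 20 left.
P6/tier1 (27): +7 → 13 left.
P9/tier1 (17): +4 → 9 left.
P27/tier1 (16): +2 → 7 left.
P24 tier1 at 13: only 7 left, fill 7.
Total = 29×7 + 27×7 + 17×4 + 16×2 + 13×7 = 583.

583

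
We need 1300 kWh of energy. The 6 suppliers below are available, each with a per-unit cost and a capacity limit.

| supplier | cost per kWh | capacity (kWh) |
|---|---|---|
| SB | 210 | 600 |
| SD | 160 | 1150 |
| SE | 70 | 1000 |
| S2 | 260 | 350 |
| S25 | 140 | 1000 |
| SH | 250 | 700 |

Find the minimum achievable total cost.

Cheapest first:
Take 1000 from SE at 70 → need 300 more.
S25 (140): take the remaining 300 → done.
SD, SB, SH, S2: unused.
Cost = 1000×70 + 300×140 = 112000.

112000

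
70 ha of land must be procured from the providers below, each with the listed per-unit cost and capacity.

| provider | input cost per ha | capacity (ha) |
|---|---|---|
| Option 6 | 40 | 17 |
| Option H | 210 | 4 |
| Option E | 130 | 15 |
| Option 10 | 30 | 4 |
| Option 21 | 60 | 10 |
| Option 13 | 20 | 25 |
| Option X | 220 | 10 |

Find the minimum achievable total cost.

3720

Use providers in increasing cost order.
Option 13 at 20: take all 25 ha ; 45 still needed.
Option 10 (30): use full 4 ; 41 ha to go.
Take 17 from Option 6 at 40 ; need 24 more.
Take 10 from Option 21 at 60 ; need 14 more.
Take 14 from Option E at 130 to finish.
Option H, Option X: unused.
Cost = 25×20 + 4×30 + 17×40 + 10×60 + 14×130 = 3720.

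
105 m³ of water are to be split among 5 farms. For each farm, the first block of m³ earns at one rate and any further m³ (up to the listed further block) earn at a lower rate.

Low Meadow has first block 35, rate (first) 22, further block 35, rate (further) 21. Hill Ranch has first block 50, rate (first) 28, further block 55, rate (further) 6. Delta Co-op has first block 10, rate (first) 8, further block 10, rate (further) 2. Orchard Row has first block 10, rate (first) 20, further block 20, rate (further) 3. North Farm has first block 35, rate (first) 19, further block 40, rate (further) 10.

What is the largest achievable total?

Order all 10 blocks by rate: Hill Ranch/T1 28 > Low Meadow/T1 22 > Low Meadow/T2 21 > Orchard Row/T1 20 > North Farm/T1 19 > North Farm/T2 10 > Delta Co-op/T1 8 > Hill Ranch/T2 6 > Orchard Row/T2 3 > Delta Co-op/T2 2.
Hill Ranch T1 at 28: fill all 50 → 55 left.
Fill Low Meadow T1 block (35 at 22) → 20 left.
Low Meadow/T2: +20 of 35 at 21; pool empty.
Total = 28×50 + 22×35 + 21×20 = 2590.

2590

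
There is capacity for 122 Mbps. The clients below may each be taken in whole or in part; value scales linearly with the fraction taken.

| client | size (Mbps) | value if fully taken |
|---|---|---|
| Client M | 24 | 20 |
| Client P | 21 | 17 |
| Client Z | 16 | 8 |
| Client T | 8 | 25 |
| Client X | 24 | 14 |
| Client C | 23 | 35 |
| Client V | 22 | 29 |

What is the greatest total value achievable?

Sort by value density: Client T 25/8≈3.12, Client C 35/23≈1.52, Client V 29/22≈1.32, Client M 20/24≈0.833, Client P 17/21≈0.81, Client X 14/24≈0.583, Client Z 8/16≈0.5.
Client T: take in full, 8 Mbps for value 25 — 114 left.
Take all of Client C (23 Mbps, value 35) — 91 Mbps left.
Take all of Client V (22 Mbps, value 29) — 69 Mbps left.
Take all of Client M (24 Mbps, value 20) — 45 Mbps left.
Take all of Client P (21 Mbps, value 17) — 24 Mbps left.
Client X: take in full, 24 Mbps for value 14 — 0 left.
Total value = 140.

140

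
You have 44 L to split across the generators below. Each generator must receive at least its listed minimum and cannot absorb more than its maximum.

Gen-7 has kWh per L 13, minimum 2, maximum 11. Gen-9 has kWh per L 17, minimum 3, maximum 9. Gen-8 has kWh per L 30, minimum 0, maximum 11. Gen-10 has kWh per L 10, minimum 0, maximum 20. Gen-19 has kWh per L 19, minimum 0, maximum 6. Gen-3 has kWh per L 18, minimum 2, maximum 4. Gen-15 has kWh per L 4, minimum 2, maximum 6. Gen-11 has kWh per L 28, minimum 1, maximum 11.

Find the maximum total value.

994

Meeting every minimum uses 2+3+0+0+0+2+2+1 = 10 L, leaving 34.
Highest kWh per L first: Gen-8 30 > Gen-11 28 > Gen-19 19 > Gen-3 18 > Gen-9 17 > Gen-7 13 > Gen-10 10 > Gen-15 4.
Gen-8 takes 11 more to reach its cap of 11 ; 23 left.
Give Gen-11 10 more to hit its cap of 11 ; 13 left.
Gen-19: +6 to 6 (cap) ; 7 left.
Give Gen-3 2 more to hit its cap of 4 ; 5 left.
Only 5 left; Gen-9 takes them to reach 8.
Total = 13×2 + 17×8 + 30×11 + 19×6 + 18×4 + 4×2 + 28×11 = 994.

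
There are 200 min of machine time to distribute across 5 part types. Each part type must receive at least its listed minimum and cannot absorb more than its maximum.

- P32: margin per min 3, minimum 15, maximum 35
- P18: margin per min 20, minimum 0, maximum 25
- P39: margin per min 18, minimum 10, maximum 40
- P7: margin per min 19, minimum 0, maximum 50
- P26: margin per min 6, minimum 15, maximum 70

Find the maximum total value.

2635

Meeting every minimum uses 15+0+10+0+15 = 40 min, leaving 160.
Highest margin per min first: P18 20 > P7 19 > P39 18 > P26 6 > P32 3.
Give P18 25 more to hit its cap of 25 → 135 left.
P7 takes 50 more to reach its cap of 50 → 85 left.
P39: +30 to 40 (cap) → 55 left.
P26 takes 55 more to reach its cap of 70 → 0 left.
Total = 3×15 + 20×25 + 18×40 + 19×50 + 6×70 = 2635.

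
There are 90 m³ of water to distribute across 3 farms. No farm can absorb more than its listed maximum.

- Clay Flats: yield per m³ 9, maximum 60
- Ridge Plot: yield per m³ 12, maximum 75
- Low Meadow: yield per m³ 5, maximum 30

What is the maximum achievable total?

Order the farms by yield per m³: Ridge Plot 12 > Clay Flats 9 > Low Meadow 5.
Ridge Plot: +75 to 75 (cap) — 15 left.
Clay Flats: +15 (room for 60) → 15. Pool exhausted.
Total = 9×15 + 12×75 = 1035.

1035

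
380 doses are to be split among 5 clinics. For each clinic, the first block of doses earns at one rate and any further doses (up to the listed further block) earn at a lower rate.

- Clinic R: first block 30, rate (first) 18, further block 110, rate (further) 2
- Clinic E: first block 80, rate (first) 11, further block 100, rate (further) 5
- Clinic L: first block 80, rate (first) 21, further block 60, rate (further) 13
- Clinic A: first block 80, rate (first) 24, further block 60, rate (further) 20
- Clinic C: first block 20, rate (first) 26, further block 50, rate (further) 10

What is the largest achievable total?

Order all 10 blocks by rate: Clinic C/tier1 26 > Clinic A/tier1 24 > Clinic L/tier1 21 > Clinic A/tier2 20 > Clinic R/tier1 18 > Clinic L/tier2 13 > Clinic E/tier1 11 > Clinic C/tier2 10 > Clinic E/tier2 5 > Clinic R/tier2 2.
Clinic C tier1 at 26: fill all 20 ; 360 left.
Clinic A tier1 at 24: fill all 80 ; 280 left.
Clinic L/tier1 (21): +80 ; 200 left.
Clinic A/tier2 (20): +60 ; 140 left.
Fill Clinic R tier1 block (30 at 18) ; 110 left.
Fill Clinic L tier2 block (60 at 13) ; 50 left.
Clinic E tier1 at 11: only 50 left, fill 50.
Total = 26×20 + 24×80 + 21×80 + 20×60 + 18×30 + 13×60 + 11×50 = 7190.

7190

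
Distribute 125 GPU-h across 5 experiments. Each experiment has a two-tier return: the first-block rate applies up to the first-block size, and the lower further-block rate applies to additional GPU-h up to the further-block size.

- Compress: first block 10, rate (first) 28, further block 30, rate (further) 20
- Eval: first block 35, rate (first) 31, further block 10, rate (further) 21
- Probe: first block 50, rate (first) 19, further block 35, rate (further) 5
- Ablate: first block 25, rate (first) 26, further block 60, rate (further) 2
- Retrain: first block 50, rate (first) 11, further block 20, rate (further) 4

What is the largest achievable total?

Treat each block as its own option and order by rate: Eval/T1 31 > Compress/T1 28 > Ablate/T1 26 > Eval/T2 21 > Compress/T2 20 > Probe/T1 19 > Retrain/T1 11 > Probe/T2 5 > Retrain/T2 4 > Ablate/T2 2.
Eval T1 at 31: fill all 35 ; 90 left.
Compress T1 at 28: fill all 10 ; 80 left.
Ablate T1 at 26: fill all 25 ; 55 left.
Fill Eval T2 block (10 at 21) ; 45 left.
Compress T2 at 20: fill all 30 ; 15 left.
Probe/T1: +15 of 50 at 19; pool empty.
Total = 31×35 + 28×10 + 26×25 + 21×10 + 20×30 + 19×15 = 3110.

3110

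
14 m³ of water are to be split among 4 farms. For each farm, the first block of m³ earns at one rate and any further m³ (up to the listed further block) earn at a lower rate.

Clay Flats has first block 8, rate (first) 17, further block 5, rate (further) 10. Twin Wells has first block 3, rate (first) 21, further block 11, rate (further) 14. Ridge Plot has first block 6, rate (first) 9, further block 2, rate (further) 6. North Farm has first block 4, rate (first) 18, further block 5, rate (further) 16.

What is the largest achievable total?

254

Rank every tier by rate: Twin Wells/tier1 21 > North Farm/tier1 18 > Clay Flats/tier1 17 > North Farm/tier2 16 > Twin Wells/tier2 14 > Clay Flats/tier2 10 > Ridge Plot/tier1 9 > Ridge Plot/tier2 6.
Fill Twin Wells tier1 block (3 at 21) — 11 left.
Fill North Farm tier1 block (4 at 18) — 7 left.
Clay Flats/tier1: +7 of 8 at 17; pool empty.
Total = 21×3 + 18×4 + 17×7 = 254.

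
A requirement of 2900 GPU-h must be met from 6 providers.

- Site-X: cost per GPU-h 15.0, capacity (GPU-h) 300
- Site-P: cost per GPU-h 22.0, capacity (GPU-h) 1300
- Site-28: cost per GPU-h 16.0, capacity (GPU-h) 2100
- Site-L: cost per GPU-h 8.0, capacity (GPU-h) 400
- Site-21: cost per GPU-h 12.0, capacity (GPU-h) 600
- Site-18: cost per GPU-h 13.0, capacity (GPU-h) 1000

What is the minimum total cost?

Cheapest first:
Site-L at 8.0: take all 400 GPU-h — 2500 still needed.
Site-21 (12.0): use full 600 — 1900 GPU-h to go.
Take 1000 from Site-18 at 13.0 — need 900 more.
Take 300 from Site-X at 15.0 — need 600 more.
Site-28 at 16.0: take 600 of its 2100 — requirement met.
Site-P: unused.
Cost = 400×8.0 + 600×12.0 + 1000×13.0 + 300×15.0 + 600×16.0 = 37500.

37500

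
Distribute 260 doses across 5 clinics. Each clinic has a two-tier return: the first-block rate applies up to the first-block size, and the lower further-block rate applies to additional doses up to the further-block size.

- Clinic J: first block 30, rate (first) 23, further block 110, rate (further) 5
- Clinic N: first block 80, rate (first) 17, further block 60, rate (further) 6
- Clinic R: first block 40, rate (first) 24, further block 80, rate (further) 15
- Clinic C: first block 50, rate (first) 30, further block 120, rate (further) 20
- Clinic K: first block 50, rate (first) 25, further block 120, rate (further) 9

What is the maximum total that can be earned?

Order all 10 blocks by rate: Clinic C/tier1 30 > Clinic K/tier1 25 > Clinic R/tier1 24 > Clinic J/tier1 23 > Clinic C/tier2 20 > Clinic N/tier1 17 > Clinic R/tier2 15 > Clinic K/tier2 9 > Clinic N/tier2 6 > Clinic J/tier2 5.
Fill Clinic C tier1 block (50 at 30) → 210 left.
Clinic K tier1 at 25: fill all 50 → 160 left.
Clinic R tier1 at 24: fill all 40 → 120 left.
Fill Clinic J tier1 block (30 at 23) → 90 left.
Clinic C/tier2: +90 of 120 at 20; pool empty.
Total = 30×50 + 25×50 + 24×40 + 23×30 + 20×90 = 6200.

6200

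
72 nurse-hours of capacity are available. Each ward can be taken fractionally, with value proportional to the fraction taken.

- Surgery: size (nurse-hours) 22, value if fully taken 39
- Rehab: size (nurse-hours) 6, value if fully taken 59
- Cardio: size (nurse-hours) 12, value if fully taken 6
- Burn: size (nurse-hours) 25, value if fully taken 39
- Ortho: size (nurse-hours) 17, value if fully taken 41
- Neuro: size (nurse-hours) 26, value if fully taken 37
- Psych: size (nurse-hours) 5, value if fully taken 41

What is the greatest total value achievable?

214.32

Sort by value density: Rehab 59/6≈9.83, Psych 41/5≈8.2, Ortho 41/17≈2.41, Surgery 39/22≈1.77, Burn 39/25≈1.56, Neuro 37/26≈1.42, Cardio 6/12≈0.5.
Take all of Rehab (6 nurse-hours, value 59) ; 66 nurse-hours left.
Take all of Psych (5 nurse-hours, value 41) ; 61 nurse-hours left.
Take all of Ortho (17 nurse-hours, value 41) ; 44 nurse-hours left.
Take all of Surgery (22 nurse-hours, value 39) ; 22 nurse-hours left.
22 nurse-hours left: a 22/25 share of Burn gives 39×22/25 = 34.32.
Total value = 214.32.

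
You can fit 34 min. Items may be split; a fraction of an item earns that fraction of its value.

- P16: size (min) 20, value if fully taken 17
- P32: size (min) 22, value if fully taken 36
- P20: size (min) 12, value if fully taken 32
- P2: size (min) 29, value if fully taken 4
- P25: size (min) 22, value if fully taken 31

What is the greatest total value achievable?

Sort by value density: P20 32/12≈2.67, P32 36/22≈1.64, P25 31/22≈1.41, P16 17/20≈0.85, P2 4/29≈0.138.
P20: take in full, 12 min for value 32 ; 22 left.
P32: take in full, 22 min for value 36 ; 0 left.
Total value = 68.

68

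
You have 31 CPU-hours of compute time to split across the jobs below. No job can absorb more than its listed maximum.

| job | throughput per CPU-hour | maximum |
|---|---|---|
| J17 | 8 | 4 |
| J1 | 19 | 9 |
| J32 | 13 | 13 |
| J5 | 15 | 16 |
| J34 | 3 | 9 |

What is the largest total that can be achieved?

489

Rank by throughput per CPU-hour: J1 19 > J5 15 > J32 13 > J17 8 > J34 3.
J1: +9 to 9 (cap) → 22 left.
J5 takes 16 to reach its cap of 16 → 6 left.
J32: +6 (room for 13) → 6. Pool exhausted.
Total = 19×9 + 13×6 + 15×16 = 489.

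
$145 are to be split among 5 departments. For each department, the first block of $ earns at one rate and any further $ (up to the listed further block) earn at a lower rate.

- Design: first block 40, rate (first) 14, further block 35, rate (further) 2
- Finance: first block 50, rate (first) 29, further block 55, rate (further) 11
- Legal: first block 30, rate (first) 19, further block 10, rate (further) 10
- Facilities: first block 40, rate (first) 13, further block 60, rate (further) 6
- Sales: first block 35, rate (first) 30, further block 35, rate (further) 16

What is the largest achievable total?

3550

Rank every tier by rate: Sales/tier1 30 > Finance/tier1 29 > Legal/tier1 19 > Sales/tier2 16 > Design/tier1 14 > Facilities/tier1 13 > Finance/tier2 11 > Legal/tier2 10 > Facilities/tier2 6 > Design/tier2 2.
Sales tier1 at 30: fill all 35 — 110 left.
Fill Finance tier1 block (50 at 29) — 60 left.
Legal tier1 at 19: fill all 30 — 30 left.
Sales/tier2: +30 of 35 at 16; pool empty.
Total = 30×35 + 29×50 + 19×30 + 16×30 = 3550.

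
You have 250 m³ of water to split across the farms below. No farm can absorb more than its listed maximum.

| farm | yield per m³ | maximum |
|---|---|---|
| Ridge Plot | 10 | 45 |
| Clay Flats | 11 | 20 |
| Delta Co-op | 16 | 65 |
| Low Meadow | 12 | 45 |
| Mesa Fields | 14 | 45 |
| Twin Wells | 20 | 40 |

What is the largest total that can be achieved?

Highest yield per m³ first: Twin Wells 20 > Delta Co-op 16 > Mesa Fields 14 > Low Meadow 12 > Clay Flats 11 > Ridge Plot 10.
Twin Wells: +40 to 40 (cap) ; 210 left.
Give Delta Co-op 65 to hit its cap of 65 ; 145 left.
Mesa Fields takes 45 to reach its cap of 45 ; 100 left.
Give Low Meadow 45 to hit its cap of 45 ; 55 left.
Clay Flats: +20 to 20 (cap) ; 35 left.
Only 35 left; Ridge Plot takes them to reach 35.
Total = 10×35 + 11×20 + 16×65 + 12×45 + 14×45 + 20×40 = 3580.

3580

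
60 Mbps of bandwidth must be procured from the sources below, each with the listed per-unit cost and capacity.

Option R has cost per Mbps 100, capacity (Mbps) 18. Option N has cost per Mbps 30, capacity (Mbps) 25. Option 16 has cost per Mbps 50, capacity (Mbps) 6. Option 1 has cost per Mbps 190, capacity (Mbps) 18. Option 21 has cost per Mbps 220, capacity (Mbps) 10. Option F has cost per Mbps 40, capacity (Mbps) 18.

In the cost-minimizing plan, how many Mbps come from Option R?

11

Fill from the cheapest source first.
Take 25 from Option N at 30 — need 35 more.
Option F (40): use full 18 — 17 Mbps to go.
Option 16 at 50: take all 6 Mbps — 11 still needed.
Option R (100): take the remaining 11 — done.
Option 1, Option 21: unused.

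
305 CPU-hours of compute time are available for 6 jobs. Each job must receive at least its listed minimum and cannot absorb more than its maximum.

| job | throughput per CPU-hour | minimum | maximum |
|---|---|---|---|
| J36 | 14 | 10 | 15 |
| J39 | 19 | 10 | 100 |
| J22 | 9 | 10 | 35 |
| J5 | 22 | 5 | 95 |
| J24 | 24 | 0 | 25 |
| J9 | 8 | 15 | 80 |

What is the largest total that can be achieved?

5395

Meeting every minimum uses 10+10+10+5+0+15 = 50 CPU-hours, leaving 255.
Highest throughput per CPU-hour first: J24 24 > J5 22 > J39 19 > J36 14 > J22 9 > J9 8.
J24 takes 25 more to reach its cap of 25 → 230 left.
Give J5 90 more to hit its cap of 95 → 140 left.
J39: +90 to 100 (cap) → 50 left.
J36: +5 to 15 (cap) → 45 left.
J22 takes 25 more to reach its cap of 35 → 20 left.
J9: +20 (room for 65) → 35. Pool exhausted.
Total = 14×15 + 19×100 + 9×35 + 22×95 + 24×25 + 8×35 = 5395.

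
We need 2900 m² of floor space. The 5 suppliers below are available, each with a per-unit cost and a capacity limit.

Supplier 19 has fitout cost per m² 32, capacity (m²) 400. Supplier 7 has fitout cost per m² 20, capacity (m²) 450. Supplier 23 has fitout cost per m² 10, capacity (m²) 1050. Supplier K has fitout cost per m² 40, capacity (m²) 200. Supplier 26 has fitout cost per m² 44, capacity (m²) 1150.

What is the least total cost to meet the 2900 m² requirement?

75500

Use suppliers in increasing cost order.
Supplier 23 (10): use full 1050 ; 1850 m² to go.
Supplier 7 at 20: take all 450 m² ; 1400 still needed.
Supplier 19 at 32: take all 400 m² ; 1000 still needed.
Supplier K at 40: take all 200 m² ; 800 still needed.
Supplier 26 at 44: take 800 of its 1150 ; requirement met.
Cost = 1050×10 + 450×20 + 400×32 + 200×40 + 800×44 = 75500.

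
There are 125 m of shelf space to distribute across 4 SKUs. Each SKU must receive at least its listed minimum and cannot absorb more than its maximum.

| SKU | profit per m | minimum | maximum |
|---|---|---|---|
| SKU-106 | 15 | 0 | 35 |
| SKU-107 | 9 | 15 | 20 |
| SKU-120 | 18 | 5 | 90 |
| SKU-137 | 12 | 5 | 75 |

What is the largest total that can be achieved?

2040

Meeting every minimum uses 0+15+5+5 = 25 m, leaving 100.
Order the SKUs by profit per m: SKU-120 18 > SKU-106 15 > SKU-137 12 > SKU-107 9.
SKU-120 takes 85 more to reach its cap of 90 ; 15 left.
Only 15 left; SKU-106 takes them to reach 15.
Total = 15×15 + 9×15 + 18×90 + 12×5 = 2040.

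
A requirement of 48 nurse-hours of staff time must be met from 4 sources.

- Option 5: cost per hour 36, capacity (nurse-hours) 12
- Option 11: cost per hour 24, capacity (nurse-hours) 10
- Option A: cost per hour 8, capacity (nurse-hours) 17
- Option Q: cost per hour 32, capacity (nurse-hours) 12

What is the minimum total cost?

1084

Fill from the cheapest source first.
Option A at 8: take all 17 nurse-hours → 31 still needed.
Option 11 at 24: take all 10 nurse-hours → 21 still needed.
Option Q (32): use full 12 → 9 nurse-hours to go.
Option 5 (36): take the remaining 9 → done.
Cost = 17×8 + 10×24 + 12×32 + 9×36 = 1084.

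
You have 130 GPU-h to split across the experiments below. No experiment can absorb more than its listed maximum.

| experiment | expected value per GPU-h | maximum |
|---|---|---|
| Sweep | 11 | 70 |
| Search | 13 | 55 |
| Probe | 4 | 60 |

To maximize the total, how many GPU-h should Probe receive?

Rank by expected value per GPU-h: Search 13 > Sweep 11 > Probe 4.
Give Search 55 to hit its cap of 55 — 75 left.
Sweep takes 70 to reach its cap of 70 — 5 left.
Probe: +5 (room for 60) → 5. Pool exhausted.

5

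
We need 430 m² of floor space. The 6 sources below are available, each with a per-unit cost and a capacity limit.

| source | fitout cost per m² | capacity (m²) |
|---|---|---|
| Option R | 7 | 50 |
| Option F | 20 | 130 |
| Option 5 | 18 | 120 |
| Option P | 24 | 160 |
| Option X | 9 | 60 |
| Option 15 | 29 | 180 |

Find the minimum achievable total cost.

7330

Cheapest first:
Option R at 7: take all 50 m² ; 380 still needed.
Option X (9): use full 60 ; 320 m² to go.
Option 5 at 18: take all 120 m² ; 200 still needed.
Option F (20): use full 130 ; 70 m² to go.
Option P (24): take the remaining 70 ; done.
Option 15: unused.
Cost = 50×7 + 60×9 + 120×18 + 130×20 + 70×24 = 7330.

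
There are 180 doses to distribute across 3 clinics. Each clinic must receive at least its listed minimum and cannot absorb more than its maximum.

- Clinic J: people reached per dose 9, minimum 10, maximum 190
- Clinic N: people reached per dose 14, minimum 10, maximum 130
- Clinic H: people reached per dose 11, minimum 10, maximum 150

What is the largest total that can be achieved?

2350

Meeting every minimum uses 10+10+10 = 30 doses, leaving 150.
Rank by people reached per dose: Clinic N 14 > Clinic H 11 > Clinic J 9.
Clinic N takes 120 more to reach its cap of 130 — 30 left.
Clinic H: +30 (room for 140) → 40. Pool exhausted.
Total = 9×10 + 14×130 + 11×40 = 2350.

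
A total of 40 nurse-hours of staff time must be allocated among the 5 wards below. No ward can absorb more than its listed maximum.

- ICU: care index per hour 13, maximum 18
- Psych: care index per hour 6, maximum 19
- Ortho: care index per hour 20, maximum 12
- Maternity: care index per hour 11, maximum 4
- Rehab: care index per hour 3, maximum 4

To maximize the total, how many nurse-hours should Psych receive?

Rank by care index per hour: Ortho 20 > ICU 13 > Maternity 11 > Psych 6 > Rehab 3.
Give Ortho 12 to hit its cap of 12 → 28 left.
ICU takes 18 to reach its cap of 18 → 10 left.
Give Maternity 4 to hit its cap of 4 → 6 left.
Only 6 left; Psych takes them to reach 6.

6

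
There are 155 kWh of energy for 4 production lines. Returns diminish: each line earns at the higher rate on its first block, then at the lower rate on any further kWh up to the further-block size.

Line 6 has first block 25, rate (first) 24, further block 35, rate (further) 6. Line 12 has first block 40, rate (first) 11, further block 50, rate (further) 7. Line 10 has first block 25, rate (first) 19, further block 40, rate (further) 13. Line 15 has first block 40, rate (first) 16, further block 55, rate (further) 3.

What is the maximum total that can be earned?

2510

Order all 8 blocks by rate: Line 6/T1 24 > Line 10/T1 19 > Line 15/T1 16 > Line 10/T2 13 > Line 12/T1 11 > Line 12/T2 7 > Line 6/T2 6 > Line 15/T2 3.
Line 6 T1 at 24: fill all 25 → 130 left.
Line 10/T1 (19): +25 → 105 left.
Line 15/T1 (16): +40 → 65 left.
Line 10 T2 at 13: fill all 40 → 25 left.
Line 12 T1 at 11: only 25 left, fill 25.
Total = 24×25 + 19×25 + 16×40 + 13×40 + 11×25 = 2510.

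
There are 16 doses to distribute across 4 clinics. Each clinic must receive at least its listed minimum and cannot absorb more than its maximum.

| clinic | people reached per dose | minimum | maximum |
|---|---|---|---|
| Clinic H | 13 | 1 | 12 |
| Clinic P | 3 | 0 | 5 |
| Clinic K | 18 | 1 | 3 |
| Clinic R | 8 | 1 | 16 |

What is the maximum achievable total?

Meeting every minimum uses 1+0+1+1 = 3 doses, leaving 13.
Order the clinics by people reached per dose: Clinic K 18 > Clinic H 13 > Clinic R 8 > Clinic P 3.
Give Clinic K 2 more to hit its cap of 3 → 11 left.
Clinic H takes 11 more to reach its cap of 12 → 0 left.
Total = 13×12 + 18×3 + 8×1 = 218.

218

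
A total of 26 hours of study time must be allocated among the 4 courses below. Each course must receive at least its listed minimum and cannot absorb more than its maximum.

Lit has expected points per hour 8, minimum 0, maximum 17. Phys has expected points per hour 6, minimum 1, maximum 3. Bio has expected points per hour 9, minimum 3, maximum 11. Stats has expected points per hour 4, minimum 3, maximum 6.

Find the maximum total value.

205

Meeting every minimum uses 0+1+3+3 = 7 hours, leaving 19.
Order the courses by expected points per hour: Bio 9 > Lit 8 > Phys 6 > Stats 4.
Give Bio 8 more to hit its cap of 11 — 11 left.
Lit: +11 (room for 17) → 11. Pool exhausted.
Total = 8×11 + 6×1 + 9×11 + 4×3 = 205.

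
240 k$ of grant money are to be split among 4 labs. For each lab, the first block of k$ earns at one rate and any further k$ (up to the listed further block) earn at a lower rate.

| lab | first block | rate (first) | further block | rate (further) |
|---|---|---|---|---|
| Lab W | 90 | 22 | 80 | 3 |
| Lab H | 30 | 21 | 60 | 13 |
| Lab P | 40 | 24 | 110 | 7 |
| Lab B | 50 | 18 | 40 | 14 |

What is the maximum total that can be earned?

4890

Rank every tier by rate: Lab P/T1 24 > Lab W/T1 22 > Lab H/T1 21 > Lab B/T1 18 > Lab B/T2 14 > Lab H/T2 13 > Lab P/T2 7 > Lab W/T2 3.
Fill Lab P T1 block (40 at 24) ; 200 left.
Lab W/T1 (22): +90 ; 110 left.
Lab H/T1 (21): +30 ; 80 left.
Fill Lab B T1 block (50 at 18) ; 30 left.
30 remain; put them into Lab B T2 at 14.
Total = 24×40 + 22×90 + 21×30 + 18×50 + 14×30 = 4890.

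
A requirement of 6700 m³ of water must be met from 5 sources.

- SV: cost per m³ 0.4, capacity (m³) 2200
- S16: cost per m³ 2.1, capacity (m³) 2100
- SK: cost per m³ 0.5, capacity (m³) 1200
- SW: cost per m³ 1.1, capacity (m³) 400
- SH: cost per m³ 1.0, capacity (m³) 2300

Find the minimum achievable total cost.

Use sources in increasing cost order.
SV at 0.4: take all 2200 m³ — 4500 still needed.
SK (0.5): use full 1200 — 3300 m³ to go.
Take 2300 from SH at 1.0 — need 1000 more.
Take 400 from SW at 1.1 — need 600 more.
S16 (2.1): take the remaining 600 — done.
Cost = 2200×0.4 + 1200×0.5 + 2300×1.0 + 400×1.1 + 600×2.1 = 5480.

5480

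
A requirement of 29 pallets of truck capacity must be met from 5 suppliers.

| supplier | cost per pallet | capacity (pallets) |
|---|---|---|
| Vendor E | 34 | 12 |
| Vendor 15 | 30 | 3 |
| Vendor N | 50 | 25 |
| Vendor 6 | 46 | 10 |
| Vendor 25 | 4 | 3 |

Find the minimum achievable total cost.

1020

Fill from the cheapest supplier first.
Vendor 25 at 4: take all 3 pallets — 26 still needed.
Take 3 from Vendor 15 at 30 — need 23 more.
Take 12 from Vendor E at 34 — need 11 more.
Vendor 6 (46): use full 10 — 1 pallets to go.
Vendor N at 50: take 1 of its 25 — requirement met.
Cost = 3×4 + 3×30 + 12×34 + 10×46 + 1×50 = 1020.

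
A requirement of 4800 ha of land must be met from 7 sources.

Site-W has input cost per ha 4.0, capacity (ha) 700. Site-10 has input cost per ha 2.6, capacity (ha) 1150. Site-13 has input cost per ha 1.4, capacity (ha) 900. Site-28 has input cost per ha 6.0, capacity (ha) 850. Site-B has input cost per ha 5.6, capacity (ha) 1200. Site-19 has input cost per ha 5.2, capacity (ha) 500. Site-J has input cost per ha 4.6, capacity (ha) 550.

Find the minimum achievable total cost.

17780

Fill from the cheapest source first.
Take 900 from Site-13 at 1.4 — need 3900 more.
Take 1150 from Site-10 at 2.6 — need 2750 more.
Site-W (4.0): use full 700 — 2050 ha to go.
Take 550 from Site-J at 4.6 — need 1500 more.
Site-19 at 5.2: take all 500 ha — 1000 still needed.
Site-B at 5.6: take 1000 of its 1200 — requirement met.
Site-28: unused.
Cost = 900×1.4 + 1150×2.6 + 700×4.0 + 550×4.6 + 500×5.2 + 1000×5.6 = 17780.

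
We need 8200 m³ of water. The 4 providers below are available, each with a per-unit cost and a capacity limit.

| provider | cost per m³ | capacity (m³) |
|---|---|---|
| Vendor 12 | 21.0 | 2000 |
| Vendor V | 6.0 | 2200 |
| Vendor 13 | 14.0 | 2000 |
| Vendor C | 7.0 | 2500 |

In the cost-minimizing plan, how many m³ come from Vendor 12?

1500

Use providers in increasing cost order.
Vendor V at 6.0: take all 2200 m³ — 6000 still needed.
Vendor C at 7.0: take all 2500 m³ — 3500 still needed.
Take 2000 from Vendor 13 at 14.0 — need 1500 more.
Vendor 12 (21.0): take the remaining 1500 — done.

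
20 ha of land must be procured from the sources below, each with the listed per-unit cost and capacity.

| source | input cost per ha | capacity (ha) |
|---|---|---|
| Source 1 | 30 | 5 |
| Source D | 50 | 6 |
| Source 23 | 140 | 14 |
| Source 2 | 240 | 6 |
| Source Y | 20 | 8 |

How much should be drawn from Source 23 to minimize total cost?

1

Fill from the cheapest source first.
Source Y at 20: take all 8 ha → 12 still needed.
Take 5 from Source 1 at 30 → need 7 more.
Take 6 from Source D at 50 → need 1 more.
Source 23 at 140: take 1 of its 14 → requirement met.
Source 2: unused.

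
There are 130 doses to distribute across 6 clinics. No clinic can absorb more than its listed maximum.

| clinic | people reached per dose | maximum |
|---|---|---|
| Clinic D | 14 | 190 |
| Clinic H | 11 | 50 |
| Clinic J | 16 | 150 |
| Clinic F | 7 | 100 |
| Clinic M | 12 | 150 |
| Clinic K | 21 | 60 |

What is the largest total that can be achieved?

2380

Rank by people reached per dose: Clinic K 21 > Clinic J 16 > Clinic D 14 > Clinic M 12 > Clinic H 11 > Clinic F 7.
Clinic K takes 60 to reach its cap of 60 ; 70 left.
Clinic J has room for 150 but only 70 remain, so it gets 70.
Total = 16×70 + 21×60 = 2380.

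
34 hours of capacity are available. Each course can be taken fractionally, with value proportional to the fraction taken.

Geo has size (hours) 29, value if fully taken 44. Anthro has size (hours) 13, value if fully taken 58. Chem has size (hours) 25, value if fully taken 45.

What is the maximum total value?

95.8

Sort by value density: Anthro 58/13≈4.46, Chem 45/25≈1.8, Geo 44/29≈1.52.
Anthro: take in full, 13 hours for value 58 — 21 left.
Fill the last 21 hours with part of Chem: 21/25 of it earns 37.8.
Total value = 95.8.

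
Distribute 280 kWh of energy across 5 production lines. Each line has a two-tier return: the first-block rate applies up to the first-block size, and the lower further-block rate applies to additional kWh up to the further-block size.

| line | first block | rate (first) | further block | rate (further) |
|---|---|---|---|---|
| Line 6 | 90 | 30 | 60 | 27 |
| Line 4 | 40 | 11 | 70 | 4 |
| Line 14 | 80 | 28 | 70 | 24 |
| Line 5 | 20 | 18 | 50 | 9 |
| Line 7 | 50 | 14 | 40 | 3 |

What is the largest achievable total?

7760

Treat each block as its own option and order by rate: Line 6/first 30 > Line 14/first 28 > Line 6/second 27 > Line 14/second 24 > Line 5/first 18 > Line 7/first 14 > Line 4/first 11 > Line 5/second 9 > Line 4/second 4 > Line 7/second 3.
Line 6/first (30): +90 ; 190 left.
Line 14 first at 28: fill all 80 ; 110 left.
Line 6 second at 27: fill all 60 ; 50 left.
Line 14 second at 24: only 50 left, fill 50.
Total = 30×90 + 28×80 + 27×60 + 24×50 = 7760.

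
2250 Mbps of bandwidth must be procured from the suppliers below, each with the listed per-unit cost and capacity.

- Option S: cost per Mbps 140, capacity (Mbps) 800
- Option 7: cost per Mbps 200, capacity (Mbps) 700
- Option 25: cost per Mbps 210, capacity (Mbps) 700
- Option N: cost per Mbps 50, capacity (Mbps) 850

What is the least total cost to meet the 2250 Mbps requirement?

Use suppliers in increasing cost order.
Take 850 from Option N at 50 → need 1400 more.
Take 800 from Option S at 140 → need 600 more.
Option 7 at 200: take 600 of its 700 → requirement met.
Option 25: unused.
Cost = 850×50 + 800×140 + 600×200 = 274500.

274500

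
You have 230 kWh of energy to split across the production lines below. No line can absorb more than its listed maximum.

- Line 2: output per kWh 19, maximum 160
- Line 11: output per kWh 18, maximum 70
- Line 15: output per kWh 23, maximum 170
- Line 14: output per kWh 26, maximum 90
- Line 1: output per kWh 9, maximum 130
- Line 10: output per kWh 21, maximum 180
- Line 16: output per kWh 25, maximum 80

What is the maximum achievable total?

5720

Order the production lines by output per kWh: Line 14 26 > Line 16 25 > Line 15 23 > Line 10 21 > Line 2 19 > Line 11 18 > Line 1 9.
Line 14: +90 to 90 (cap) → 140 left.
Line 16 takes 80 to reach its cap of 80 → 60 left.
Only 60 left; Line 15 takes them to reach 60.
Total = 23×60 + 26×90 + 25×80 = 5720.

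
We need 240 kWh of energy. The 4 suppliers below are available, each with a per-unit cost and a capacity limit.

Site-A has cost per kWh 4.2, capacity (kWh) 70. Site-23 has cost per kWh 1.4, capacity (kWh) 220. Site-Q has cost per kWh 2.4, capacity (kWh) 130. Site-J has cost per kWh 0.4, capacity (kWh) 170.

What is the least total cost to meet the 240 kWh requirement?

166

Fill from the cheapest supplier first.
Take 170 from Site-J at 0.4 → need 70 more.
Take 70 from Site-23 at 1.4 to finish.
Site-Q, Site-A: unused.
Cost = 170×0.4 + 70×1.4 = 166.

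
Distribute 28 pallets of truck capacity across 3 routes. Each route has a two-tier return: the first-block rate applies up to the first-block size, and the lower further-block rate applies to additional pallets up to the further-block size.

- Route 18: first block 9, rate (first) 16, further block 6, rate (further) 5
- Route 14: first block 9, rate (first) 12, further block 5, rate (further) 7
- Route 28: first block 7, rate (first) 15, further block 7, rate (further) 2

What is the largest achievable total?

378

Order all 6 blocks by rate: Route 18/first 16 > Route 28/first 15 > Route 14/first 12 > Route 14/second 7 > Route 18/second 5 > Route 28/second 2.
Fill Route 18 first block (9 at 16) ; 19 left.
Route 28 first at 15: fill all 7 ; 12 left.
Route 14/first (12): +9 ; 3 left.
Route 14/second: +3 of 5 at 7; pool empty.
Total = 16×9 + 15×7 + 12×9 + 7×3 = 378.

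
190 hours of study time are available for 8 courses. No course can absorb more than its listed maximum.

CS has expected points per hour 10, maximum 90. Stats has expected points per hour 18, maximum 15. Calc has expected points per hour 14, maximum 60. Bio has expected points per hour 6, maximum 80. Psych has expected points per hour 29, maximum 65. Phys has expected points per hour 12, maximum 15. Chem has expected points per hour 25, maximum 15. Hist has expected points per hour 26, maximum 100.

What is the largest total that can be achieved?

Order the courses by expected points per hour: Psych 29 > Hist 26 > Chem 25 > Stats 18 > Calc 14 > Phys 12 > CS 10 > Bio 6.
Psych takes 65 to reach its cap of 65 — 125 left.
Hist: +100 to 100 (cap) — 25 left.
Chem: +15 to 15 (cap) — 10 left.
Stats has room for 15 but only 10 remain, so it gets 10.
Total = 18×10 + 29×65 + 25×15 + 26×100 = 5040.

5040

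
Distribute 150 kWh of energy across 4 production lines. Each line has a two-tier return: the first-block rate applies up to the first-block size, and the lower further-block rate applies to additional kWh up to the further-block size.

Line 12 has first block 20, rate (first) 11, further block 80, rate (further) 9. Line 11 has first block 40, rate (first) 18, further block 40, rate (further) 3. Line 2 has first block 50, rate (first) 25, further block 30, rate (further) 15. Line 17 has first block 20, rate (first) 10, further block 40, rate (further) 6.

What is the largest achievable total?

2740

Order all 8 blocks by rate: Line 2/T1 25 > Line 11/T1 18 > Line 2/T2 15 > Line 12/T1 11 > Line 17/T1 10 > Line 12/T2 9 > Line 17/T2 6 > Line 11/T2 3.
Fill Line 2 T1 block (50 at 25) → 100 left.
Line 11/T1 (18): +40 → 60 left.
Line 2 T2 at 15: fill all 30 → 30 left.
Line 12/T1 (11): +20 → 10 left.
Line 17 T1 at 10: only 10 left, fill 10.
Total = 25×50 + 18×40 + 15×30 + 11×20 + 10×10 = 2740.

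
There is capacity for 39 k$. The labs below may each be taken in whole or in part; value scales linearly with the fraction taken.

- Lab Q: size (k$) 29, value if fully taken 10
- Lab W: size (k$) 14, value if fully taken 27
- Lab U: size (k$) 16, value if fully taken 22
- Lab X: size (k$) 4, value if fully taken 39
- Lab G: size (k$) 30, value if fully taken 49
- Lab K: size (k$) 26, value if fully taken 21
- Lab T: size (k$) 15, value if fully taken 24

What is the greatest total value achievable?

100.3

Rank by value-to-size ratio: Lab X 39/4≈9.75, Lab W 27/14≈1.93, Lab G 49/30≈1.63, Lab T 24/15≈1.6, Lab U 22/16≈1.38, Lab K 21/26≈0.808, Lab Q 10/29≈0.345.
All 4 k$ of Lab X fit (value 39) → 35 remain.
Lab W: take in full, 14 k$ for value 27 → 21 left.
21 k$ left: a 21/30 share of Lab G gives 49×21/30 = 34.3.
Total value = 100.3.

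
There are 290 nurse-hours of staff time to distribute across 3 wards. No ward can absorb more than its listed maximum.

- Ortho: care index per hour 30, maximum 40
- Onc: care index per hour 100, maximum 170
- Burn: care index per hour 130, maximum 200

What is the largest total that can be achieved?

Highest care index per hour first: Burn 130 > Onc 100 > Ortho 30.
Give Burn 200 to hit its cap of 200 → 90 left.
Onc has room for 170 but only 90 remain, so it gets 90.
Total = 100×90 + 130×200 = 35000.

35000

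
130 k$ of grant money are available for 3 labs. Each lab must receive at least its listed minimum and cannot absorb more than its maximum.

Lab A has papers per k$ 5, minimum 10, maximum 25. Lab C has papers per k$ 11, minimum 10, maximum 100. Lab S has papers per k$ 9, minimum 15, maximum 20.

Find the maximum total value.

1330

Meeting every minimum uses 10+10+15 = 35 k$, leaving 95.
Highest papers per k$ first: Lab C 11 > Lab S 9 > Lab A 5.
Give Lab C 90 more to hit its cap of 100 — 5 left.
Lab S takes 5 more to reach its cap of 20 — 0 left.
Total = 5×10 + 11×100 + 9×20 = 1330.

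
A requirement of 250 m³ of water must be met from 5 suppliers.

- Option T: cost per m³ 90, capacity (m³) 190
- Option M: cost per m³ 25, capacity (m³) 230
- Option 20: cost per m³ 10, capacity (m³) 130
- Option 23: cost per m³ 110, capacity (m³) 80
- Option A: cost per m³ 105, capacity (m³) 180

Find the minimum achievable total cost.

4300

Cheapest first:
Option 20 at 10: take all 130 m³ → 120 still needed.
Option M at 25: take 120 of its 230 → requirement met.
Option T, Option A, Option 23: unused.
Cost = 130×10 + 120×25 = 4300.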